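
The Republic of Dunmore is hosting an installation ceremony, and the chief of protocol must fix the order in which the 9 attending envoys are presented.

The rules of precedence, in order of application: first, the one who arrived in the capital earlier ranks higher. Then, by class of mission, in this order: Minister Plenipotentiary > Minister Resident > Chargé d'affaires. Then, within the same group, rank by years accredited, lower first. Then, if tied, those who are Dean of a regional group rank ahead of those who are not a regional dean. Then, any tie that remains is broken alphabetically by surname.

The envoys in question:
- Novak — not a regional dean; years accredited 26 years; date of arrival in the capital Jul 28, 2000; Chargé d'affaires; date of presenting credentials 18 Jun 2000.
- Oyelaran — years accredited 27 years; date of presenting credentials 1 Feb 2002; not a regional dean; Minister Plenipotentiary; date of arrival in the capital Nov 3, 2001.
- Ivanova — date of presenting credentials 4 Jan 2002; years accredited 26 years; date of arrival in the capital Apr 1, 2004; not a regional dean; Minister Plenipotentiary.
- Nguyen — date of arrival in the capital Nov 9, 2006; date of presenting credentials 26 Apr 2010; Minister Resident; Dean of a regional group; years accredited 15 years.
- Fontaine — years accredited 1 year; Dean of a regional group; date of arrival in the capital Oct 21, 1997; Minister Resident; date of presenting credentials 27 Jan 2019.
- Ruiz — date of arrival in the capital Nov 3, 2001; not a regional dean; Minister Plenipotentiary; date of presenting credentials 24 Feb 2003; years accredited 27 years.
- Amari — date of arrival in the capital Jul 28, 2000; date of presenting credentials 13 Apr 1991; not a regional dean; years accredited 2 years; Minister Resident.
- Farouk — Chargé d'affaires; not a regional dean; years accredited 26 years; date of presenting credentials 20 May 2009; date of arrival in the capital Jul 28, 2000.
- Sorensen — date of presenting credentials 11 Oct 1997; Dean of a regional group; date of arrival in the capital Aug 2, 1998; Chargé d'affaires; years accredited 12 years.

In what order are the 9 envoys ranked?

Fontaine, Sorensen, Amari, Farouk, Novak, Oyelaran, Ruiz, Ivanova, Nguyen

By date of arrival in the capital (earlier first): Fontaine (Oct 21, 1997); then Sorensen (Aug 2, 1998); then Amari, Farouk and Novak (each Jul 28, 2000); then Oyelaran and Ruiz (both Nov 3, 2001); then Ivanova (Apr 1, 2004); then Nguyen (Nov 9, 2006).
Among Amari, Farouk and Novak, by class of mission: Amari (Minister Resident) before Farouk and Novak (Chargé d'affaires).
Farouk and Novak both have years accredited 26 years, so the next rule applies.
Farouk and Novak are each not a regional dean, so the next rule applies.
Among Farouk and Novak, alphabetically by surname: Farouk before Novak.
Oyelaran and Ruiz are each Minister Plenipotentiary, so the next rule applies.
Oyelaran and Ruiz both have years accredited 27 years, so the next rule applies.
Oyelaran and Ruiz are each not a regional dean, so the next rule applies.
Among Oyelaran and Ruiz, alphabetically by surname: Oyelaran before Ruiz.
Full order: Fontaine, Sorensen, Amari, Farouk, Novak, Oyelaran, Ruiz, Ivanova, Nguyen.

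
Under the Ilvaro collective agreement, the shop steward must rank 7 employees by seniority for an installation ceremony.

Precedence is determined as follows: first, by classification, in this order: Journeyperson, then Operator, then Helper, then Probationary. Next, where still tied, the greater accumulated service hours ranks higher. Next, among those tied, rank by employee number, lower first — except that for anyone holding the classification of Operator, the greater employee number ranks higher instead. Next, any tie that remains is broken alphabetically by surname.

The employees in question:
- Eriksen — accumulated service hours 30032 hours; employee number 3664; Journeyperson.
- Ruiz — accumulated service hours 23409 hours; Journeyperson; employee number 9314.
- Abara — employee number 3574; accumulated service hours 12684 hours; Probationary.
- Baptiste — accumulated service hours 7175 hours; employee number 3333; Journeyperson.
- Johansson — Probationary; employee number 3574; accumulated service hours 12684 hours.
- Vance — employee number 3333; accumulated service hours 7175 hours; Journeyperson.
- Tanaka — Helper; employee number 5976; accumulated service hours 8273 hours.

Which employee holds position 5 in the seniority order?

By classification: Eriksen, Ruiz, Baptiste and Vance (Journeyperson); then Tanaka (Helper); then Abara and Johansson (Probationary).
Among Eriksen, Ruiz, Baptiste and Vance, by accumulated service hours (higher first): Eriksen (30032 hours) before Ruiz (23409 hours) before Baptiste and Vance (7175 hours).
Baptiste and Vance both have employee number 3333, so the next rule applies.
Among Baptiste and Vance, alphabetically by surname: Baptiste before Vance.
Abara and Johansson both have accumulated service hours 12684 hours, so the next rule applies.
Abara and Johansson both have employee number 3574, so the next rule applies.
Among Abara and Johansson, alphabetically by surname: Abara before Johansson.
Order: Eriksen, Ruiz, Baptiste, Vance, Tanaka, Abara, Johansson.

Tanaka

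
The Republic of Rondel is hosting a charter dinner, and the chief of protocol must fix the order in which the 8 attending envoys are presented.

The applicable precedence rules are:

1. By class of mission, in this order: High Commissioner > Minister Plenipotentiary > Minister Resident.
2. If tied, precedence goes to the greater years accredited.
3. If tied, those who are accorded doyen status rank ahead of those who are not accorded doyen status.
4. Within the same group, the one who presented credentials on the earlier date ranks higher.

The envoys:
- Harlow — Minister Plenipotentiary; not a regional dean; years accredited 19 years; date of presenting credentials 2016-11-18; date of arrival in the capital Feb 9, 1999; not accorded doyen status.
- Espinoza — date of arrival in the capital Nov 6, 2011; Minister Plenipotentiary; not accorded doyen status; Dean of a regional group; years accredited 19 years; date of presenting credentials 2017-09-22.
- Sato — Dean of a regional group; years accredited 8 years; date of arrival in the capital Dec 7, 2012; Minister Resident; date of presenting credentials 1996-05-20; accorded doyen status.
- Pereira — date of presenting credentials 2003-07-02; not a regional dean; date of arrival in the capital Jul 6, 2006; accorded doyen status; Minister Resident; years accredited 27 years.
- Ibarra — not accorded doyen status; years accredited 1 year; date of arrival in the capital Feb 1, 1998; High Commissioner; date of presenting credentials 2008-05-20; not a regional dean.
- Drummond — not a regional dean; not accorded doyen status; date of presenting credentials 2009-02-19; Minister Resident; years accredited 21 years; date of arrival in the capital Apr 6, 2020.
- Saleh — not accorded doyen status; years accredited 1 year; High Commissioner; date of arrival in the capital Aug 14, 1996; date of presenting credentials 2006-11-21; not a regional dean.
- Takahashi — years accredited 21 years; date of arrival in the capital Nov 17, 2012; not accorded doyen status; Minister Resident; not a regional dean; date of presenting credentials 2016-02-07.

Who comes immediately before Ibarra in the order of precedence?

Saleh

By class of mission: Saleh and Ibarra (High Commissioner); then Harlow and Espinoza (Minister Plenipotentiary); then Pereira, Drummond, Takahashi and Sato (Minister Resident).
Saleh and Ibarra both have years accredited 1 year, so the next rule applies.
Saleh and Ibarra are each not accorded doyen status, so the next rule applies.
Among Saleh and Ibarra, by date of presenting credentials (earlier first): Saleh (2006-11-21) before Ibarra (2008-05-20).
Harlow and Espinoza both have years accredited 19 years, so the next rule applies.
Harlow and Espinoza are each not accorded doyen status, so the next rule applies.
Among Harlow and Espinoza, by date of presenting credentials (earlier first): Harlow (2016-11-18) before Espinoza (2017-09-22).
Among Pereira, Drummond, Takahashi and Sato, by years accredited (higher first): Pereira (27 years) before Drummond and Takahashi (21 years) before Sato (8 years).
Drummond and Takahashi are each not accorded doyen status, so the next rule applies.
Among Drummond and Takahashi, by date of presenting credentials (earlier first): Drummond (2009-02-19) before Takahashi (2016-02-07).
Order: Saleh, Ibarra, Harlow, Espinoza, Pereira, Drummond, Takahashi, Sato.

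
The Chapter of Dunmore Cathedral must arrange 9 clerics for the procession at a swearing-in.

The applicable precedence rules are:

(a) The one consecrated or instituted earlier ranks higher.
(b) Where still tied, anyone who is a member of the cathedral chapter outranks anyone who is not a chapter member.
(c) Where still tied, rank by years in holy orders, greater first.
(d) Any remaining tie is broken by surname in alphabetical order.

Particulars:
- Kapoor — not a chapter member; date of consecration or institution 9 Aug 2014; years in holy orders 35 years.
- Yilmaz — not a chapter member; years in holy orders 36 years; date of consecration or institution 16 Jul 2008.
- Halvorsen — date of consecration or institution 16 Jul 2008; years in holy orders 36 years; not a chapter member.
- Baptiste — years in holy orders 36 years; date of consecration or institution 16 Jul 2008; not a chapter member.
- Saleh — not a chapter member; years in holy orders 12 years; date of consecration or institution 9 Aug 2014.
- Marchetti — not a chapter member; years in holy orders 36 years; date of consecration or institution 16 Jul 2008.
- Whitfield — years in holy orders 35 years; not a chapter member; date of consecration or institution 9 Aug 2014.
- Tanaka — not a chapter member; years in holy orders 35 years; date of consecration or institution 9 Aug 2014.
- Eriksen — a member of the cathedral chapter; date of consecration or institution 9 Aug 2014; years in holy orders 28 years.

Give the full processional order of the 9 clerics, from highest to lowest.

By date of consecration or institution (earlier first): Baptiste, Halvorsen, Marchetti and Yilmaz (each 16 Jul 2008); then Eriksen, Kapoor, Tanaka, Whitfield and Saleh (each 9 Aug 2014).
Baptiste, Halvorsen, Marchetti and Yilmaz are each not a chapter member, so the next rule applies.
Baptiste, Halvorsen, Marchetti and Yilmaz all have years in holy orders 36 years, so the next rule applies.
Among Baptiste, Halvorsen, Marchetti and Yilmaz, alphabetically by surname: Baptiste before Halvorsen before Marchetti before Yilmaz.
Among Eriksen, Kapoor, Tanaka, Whitfield and Saleh, a member of the cathedral chapter before not a chapter member: Eriksen (a member of the cathedral chapter) before Kapoor, Tanaka, Whitfield and Saleh (not a chapter member).
Among Kapoor, Tanaka, Whitfield and Saleh, by years in holy orders (higher first): Kapoor, Tanaka and Whitfield (35 years) before Saleh (12 years).
Among Kapoor, Tanaka and Whitfield, alphabetically by surname: Kapoor before Tanaka before Whitfield.
Full order: Baptiste, Halvorsen, Marchetti, Yilmaz, Eriksen, Kapoor, Tanaka, Whitfield, Saleh.

Baptiste, Halvorsen, Marchetti, Yilmaz, Eriksen, Kapoor, Tanaka, Whitfield, Saleh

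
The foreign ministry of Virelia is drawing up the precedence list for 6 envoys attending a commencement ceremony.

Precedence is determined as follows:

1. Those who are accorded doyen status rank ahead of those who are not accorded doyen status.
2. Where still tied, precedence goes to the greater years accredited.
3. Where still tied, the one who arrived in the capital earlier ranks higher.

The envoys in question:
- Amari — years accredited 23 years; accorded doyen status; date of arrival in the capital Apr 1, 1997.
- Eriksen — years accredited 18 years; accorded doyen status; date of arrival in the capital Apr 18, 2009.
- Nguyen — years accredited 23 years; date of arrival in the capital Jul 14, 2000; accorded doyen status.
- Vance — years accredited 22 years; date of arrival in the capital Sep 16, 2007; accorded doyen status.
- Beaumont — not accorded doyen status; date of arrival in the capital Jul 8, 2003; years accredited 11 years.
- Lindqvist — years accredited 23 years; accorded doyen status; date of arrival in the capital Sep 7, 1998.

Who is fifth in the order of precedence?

Eriksen

By the first rule: Amari, Lindqvist, Nguyen, Vance and Eriksen (each accorded doyen status); then Beaumont (not accorded doyen status).
Among Amari, Lindqvist, Nguyen, Vance and Eriksen, by years accredited (higher first): Amari, Lindqvist and Nguyen (23 years) before Vance (22 years) before Eriksen (18 years).
Among Amari, Lindqvist and Nguyen, by date of arrival in the capital (earlier first): Amari (Apr 1, 1997) before Lindqvist (Sep 7, 1998) before Nguyen (Jul 14, 2000).
Order: Amari, Lindqvist, Nguyen, Vance, Eriksen, Beaumont.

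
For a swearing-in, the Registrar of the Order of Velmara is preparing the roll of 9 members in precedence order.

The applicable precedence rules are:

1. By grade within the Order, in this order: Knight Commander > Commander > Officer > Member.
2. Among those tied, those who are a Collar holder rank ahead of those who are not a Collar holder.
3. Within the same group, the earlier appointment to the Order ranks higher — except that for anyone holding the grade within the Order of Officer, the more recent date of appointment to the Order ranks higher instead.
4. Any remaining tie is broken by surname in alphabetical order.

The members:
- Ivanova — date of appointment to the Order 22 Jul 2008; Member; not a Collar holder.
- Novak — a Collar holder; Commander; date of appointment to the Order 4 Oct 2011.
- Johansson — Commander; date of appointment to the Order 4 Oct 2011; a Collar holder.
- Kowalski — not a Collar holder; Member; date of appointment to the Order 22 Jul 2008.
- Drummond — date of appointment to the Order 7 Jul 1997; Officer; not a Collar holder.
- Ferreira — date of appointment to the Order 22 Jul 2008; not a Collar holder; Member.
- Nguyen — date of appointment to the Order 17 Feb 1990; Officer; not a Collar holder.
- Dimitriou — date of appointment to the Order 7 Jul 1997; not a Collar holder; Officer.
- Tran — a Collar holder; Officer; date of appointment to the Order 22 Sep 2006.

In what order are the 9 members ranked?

By grade within the Order: Johansson and Novak (Commander); then Tran, Dimitriou, Drummond and Nguyen (Officer); then Ferreira, Ivanova and Kowalski (Member).
Johansson and Novak are each a Collar holder, so the next rule applies.
Johansson and Novak both have date of appointment to the Order 4 Oct 2011, so the next rule applies.
Among Johansson and Novak, alphabetically by surname: Johansson before Novak.
Among Tran, Dimitriou, Drummond and Nguyen, a Collar holder before not a Collar holder: Tran (a Collar holder) before Dimitriou, Drummond and Nguyen (not a Collar holder).
Among Dimitriou, Drummond and Nguyen, by date of appointment to the Order (later first) (reversed rule for this group): Dimitriou and Drummond (7 Jul 1997) before Nguyen (17 Feb 1990).
Among Dimitriou and Drummond, alphabetically by surname: Dimitriou before Drummond.
Ferreira, Ivanova and Kowalski are each not a Collar holder, so the next rule applies.
Ferreira, Ivanova and Kowalski all have date of appointment to the Order 22 Jul 2008, so the next rule applies.
Among Ferreira, Ivanova and Kowalski, alphabetically by surname: Ferreira before Ivanova before Kowalski.
Full order: Johansson, Novak, Tran, Dimitriou, Drummond, Nguyen, Ferreira, Ivanova, Kowalski.

Johansson, Novak, Tran, Dimitriou, Drummond, Nguyen, Ferreira, Ivanova, Kowalski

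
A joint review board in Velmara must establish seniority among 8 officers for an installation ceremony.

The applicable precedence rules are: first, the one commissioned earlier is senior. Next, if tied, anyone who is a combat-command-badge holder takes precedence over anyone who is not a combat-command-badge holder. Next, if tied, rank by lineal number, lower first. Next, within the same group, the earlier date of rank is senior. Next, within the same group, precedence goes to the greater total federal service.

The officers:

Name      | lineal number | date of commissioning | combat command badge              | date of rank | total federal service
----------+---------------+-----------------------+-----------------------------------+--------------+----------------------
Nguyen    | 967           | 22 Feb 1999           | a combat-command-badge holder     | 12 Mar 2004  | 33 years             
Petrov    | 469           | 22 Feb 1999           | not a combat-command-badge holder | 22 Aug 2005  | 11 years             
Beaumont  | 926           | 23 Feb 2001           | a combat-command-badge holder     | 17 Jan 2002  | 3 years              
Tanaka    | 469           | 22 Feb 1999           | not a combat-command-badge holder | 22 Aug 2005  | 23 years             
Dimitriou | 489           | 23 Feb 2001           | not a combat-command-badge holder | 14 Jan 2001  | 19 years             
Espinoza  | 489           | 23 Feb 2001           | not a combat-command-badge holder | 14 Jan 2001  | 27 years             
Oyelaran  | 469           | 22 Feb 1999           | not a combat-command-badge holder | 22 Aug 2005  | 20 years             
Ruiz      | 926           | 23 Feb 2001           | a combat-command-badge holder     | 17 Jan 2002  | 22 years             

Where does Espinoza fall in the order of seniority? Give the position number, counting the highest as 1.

7

By date of commissioning (earlier first): Nguyen, Tanaka, Oyelaran and Petrov (each 22 Feb 1999); then Ruiz, Beaumont, Espinoza and Dimitriou (each 23 Feb 2001).
Among Nguyen, Tanaka, Oyelaran and Petrov, a combat-command-badge holder before not a combat-command-badge holder: Nguyen (a combat-command-badge holder) before Tanaka, Oyelaran and Petrov (not a combat-command-badge holder).
Tanaka, Oyelaran and Petrov all have lineal number 469, so the next rule applies.
Tanaka, Oyelaran and Petrov all have date of rank 22 Aug 2005, so the next rule applies.
Among Tanaka, Oyelaran and Petrov, by total federal service (higher first): Tanaka (23 years) before Oyelaran (20 years) before Petrov (11 years).
Among Ruiz, Beaumont, Espinoza and Dimitriou, a combat-command-badge holder before not a combat-command-badge holder: Ruiz and Beaumont (a combat-command-badge holder) before Espinoza and Dimitriou (not a combat-command-badge holder).
Ruiz and Beaumont both have lineal number 926, so the next rule applies.
Ruiz and Beaumont both have date of rank 17 Jan 2002, so the next rule applies.
Among Ruiz and Beaumont, by total federal service (higher first): Ruiz (22 years) before Beaumont (3 years).
Espinoza and Dimitriou both have lineal number 489, so the next rule applies.
Espinoza and Dimitriou both have date of rank 14 Jan 2001, so the next rule applies.
Among Espinoza and Dimitriou, by total federal service (higher first): Espinoza (27 years) before Dimitriou (19 years).
Order: Nguyen, Tanaka, Oyelaran, Petrov, Ruiz, Beaumont, Espinoza, Dimitriou. So position 7.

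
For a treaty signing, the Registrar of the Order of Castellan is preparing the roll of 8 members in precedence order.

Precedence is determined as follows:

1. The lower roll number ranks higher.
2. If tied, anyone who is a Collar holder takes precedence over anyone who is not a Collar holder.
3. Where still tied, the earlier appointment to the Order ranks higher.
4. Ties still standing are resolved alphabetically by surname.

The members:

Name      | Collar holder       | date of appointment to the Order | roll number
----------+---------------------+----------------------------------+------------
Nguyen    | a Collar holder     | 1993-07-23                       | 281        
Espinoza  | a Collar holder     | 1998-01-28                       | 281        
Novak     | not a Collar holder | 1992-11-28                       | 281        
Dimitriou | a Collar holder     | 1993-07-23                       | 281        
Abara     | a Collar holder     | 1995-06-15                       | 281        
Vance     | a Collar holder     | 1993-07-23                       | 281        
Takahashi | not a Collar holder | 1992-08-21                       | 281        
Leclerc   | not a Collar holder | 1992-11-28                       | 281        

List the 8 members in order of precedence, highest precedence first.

By roll number (lower first): Dimitriou, Nguyen, Vance, Abara, Espinoza, Takahashi, Leclerc and Novak (each 281).
Among Dimitriou, Nguyen, Vance, Abara, Espinoza, Takahashi, Leclerc and Novak, a Collar holder before not a Collar holder: Dimitriou, Nguyen, Vance, Abara and Espinoza (a Collar holder) before Takahashi, Leclerc and Novak (not a Collar holder).
Among Dimitriou, Nguyen, Vance, Abara and Espinoza, by date of appointment to the Order (earlier first): Dimitriou, Nguyen and Vance (1993-07-23) before Abara (1995-06-15) before Espinoza (1998-01-28).
Among Dimitriou, Nguyen and Vance, alphabetically by surname: Dimitriou before Nguyen before Vance.
Among Takahashi, Leclerc and Novak, by date of appointment to the Order (earlier first): Takahashi (1992-08-21) before Leclerc and Novak (1992-11-28).
Among Leclerc and Novak, alphabetically by surname: Leclerc before Novak.
Full order: Dimitriou, Nguyen, Vance, Abara, Espinoza, Takahashi, Leclerc, Novak.

Dimitriou, Nguyen, Vance, Abara, Espinoza, Takahashi, Leclerc, Novak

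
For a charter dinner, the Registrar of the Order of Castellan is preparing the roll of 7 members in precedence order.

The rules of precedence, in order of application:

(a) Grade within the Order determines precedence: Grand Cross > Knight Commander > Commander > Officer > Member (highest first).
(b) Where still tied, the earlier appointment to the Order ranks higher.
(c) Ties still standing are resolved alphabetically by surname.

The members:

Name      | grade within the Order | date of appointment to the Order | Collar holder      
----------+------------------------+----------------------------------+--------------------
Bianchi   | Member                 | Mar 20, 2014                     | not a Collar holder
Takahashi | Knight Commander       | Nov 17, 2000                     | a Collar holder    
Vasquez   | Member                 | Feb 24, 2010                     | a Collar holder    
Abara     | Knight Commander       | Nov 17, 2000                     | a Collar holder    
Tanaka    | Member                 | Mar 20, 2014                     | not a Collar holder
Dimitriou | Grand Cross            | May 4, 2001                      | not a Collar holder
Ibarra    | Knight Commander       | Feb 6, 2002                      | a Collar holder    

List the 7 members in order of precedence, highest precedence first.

Dimitriou, Abara, Takahashi, Ibarra, Vasquez, Bianchi, Tanaka

By grade within the Order: Dimitriou (Grand Cross); then Abara, Takahashi and Ibarra (Knight Commander); then Vasquez, Bianchi and Tanaka (Member).
Among Abara, Takahashi and Ibarra, by date of appointment to the Order (earlier first): Abara and Takahashi (Nov 17, 2000) before Ibarra (Feb 6, 2002).
Among Abara and Takahashi, alphabetically by surname: Abara before Takahashi.
Among Vasquez, Bianchi and Tanaka, by date of appointment to the Order (earlier first): Vasquez (Feb 24, 2010) before Bianchi and Tanaka (Mar 20, 2014).
Among Bianchi and Tanaka, alphabetically by surname: Bianchi before Tanaka.
Full order: Dimitriou, Abara, Takahashi, Ibarra, Vasquez, Bianchi, Tanaka.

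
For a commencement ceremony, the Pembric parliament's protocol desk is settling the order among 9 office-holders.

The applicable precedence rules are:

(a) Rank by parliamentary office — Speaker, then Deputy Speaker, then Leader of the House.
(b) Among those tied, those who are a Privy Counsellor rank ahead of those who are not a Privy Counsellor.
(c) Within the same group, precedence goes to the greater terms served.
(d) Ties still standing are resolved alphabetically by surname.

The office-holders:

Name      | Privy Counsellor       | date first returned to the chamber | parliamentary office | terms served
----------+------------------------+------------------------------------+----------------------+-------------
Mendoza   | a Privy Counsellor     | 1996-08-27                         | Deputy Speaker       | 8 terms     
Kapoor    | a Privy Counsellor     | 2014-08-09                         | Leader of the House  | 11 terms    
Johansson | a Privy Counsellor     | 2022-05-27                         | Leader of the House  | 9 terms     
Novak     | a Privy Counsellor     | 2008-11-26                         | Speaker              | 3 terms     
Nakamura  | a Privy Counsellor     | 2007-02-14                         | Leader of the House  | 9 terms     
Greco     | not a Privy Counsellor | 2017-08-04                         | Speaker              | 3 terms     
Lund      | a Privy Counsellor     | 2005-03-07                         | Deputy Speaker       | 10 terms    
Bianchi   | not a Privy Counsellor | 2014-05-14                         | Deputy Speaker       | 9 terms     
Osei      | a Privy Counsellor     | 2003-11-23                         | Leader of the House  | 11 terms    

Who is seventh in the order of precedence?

By parliamentary office: Novak and Greco (Speaker); then Lund, Mendoza and Bianchi (Deputy Speaker); then Kapoor, Osei, Johansson and Nakamura (Leader of the House).
Among Novak and Greco, a Privy Counsellor before not a Privy Counsellor: Novak (a Privy Counsellor) before Greco (not a Privy Counsellor).
Among Lund, Mendoza and Bianchi, a Privy Counsellor before not a Privy Counsellor: Lund and Mendoza (a Privy Counsellor) before Bianchi (not a Privy Counsellor).
Among Lund and Mendoza, by terms served (higher first): Lund (10 terms) before Mendoza (8 terms).
Kapoor, Osei, Johansson and Nakamura are each a Privy Counsellor, so the next rule applies.
Among Kapoor, Osei, Johansson and Nakamura, by terms served (higher first): Kapoor and Osei (11 terms) before Johansson and Nakamura (9 terms).
Among Kapoor and Osei, alphabetically by surname: Kapoor before Osei.
Among Johansson and Nakamura, alphabetically by surname: Johansson before Nakamura.
Order: Novak, Greco, Lund, Mendoza, Bianchi, Kapoor, Osei, Johansson, Nakamura.

Osei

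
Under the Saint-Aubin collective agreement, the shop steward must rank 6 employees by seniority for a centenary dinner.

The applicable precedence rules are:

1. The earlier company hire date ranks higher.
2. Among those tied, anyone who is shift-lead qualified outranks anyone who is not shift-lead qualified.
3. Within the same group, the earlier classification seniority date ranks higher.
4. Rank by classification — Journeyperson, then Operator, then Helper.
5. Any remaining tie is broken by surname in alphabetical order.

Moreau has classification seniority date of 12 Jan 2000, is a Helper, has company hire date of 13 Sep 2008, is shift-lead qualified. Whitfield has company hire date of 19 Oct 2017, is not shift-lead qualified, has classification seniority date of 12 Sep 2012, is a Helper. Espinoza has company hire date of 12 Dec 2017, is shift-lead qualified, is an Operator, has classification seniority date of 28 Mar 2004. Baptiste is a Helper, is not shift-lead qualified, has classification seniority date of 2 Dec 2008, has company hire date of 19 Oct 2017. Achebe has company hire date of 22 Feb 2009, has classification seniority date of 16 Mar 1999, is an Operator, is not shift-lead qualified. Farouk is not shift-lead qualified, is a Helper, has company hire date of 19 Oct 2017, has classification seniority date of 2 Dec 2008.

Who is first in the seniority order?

Moreau

By company hire date (earlier first): Moreau (13 Sep 2008); then Achebe (22 Feb 2009); then Baptiste, Farouk and Whitfield (each 19 Oct 2017); then Espinoza (12 Dec 2017).
Baptiste, Farouk and Whitfield are each not shift-lead qualified, so the next rule applies.
Among Baptiste, Farouk and Whitfield, by classification seniority date (earlier first): Baptiste and Farouk (2 Dec 2008) before Whitfield (12 Sep 2012).
Baptiste and Farouk are each Helper, so the next rule applies.
Among Baptiste and Farouk, alphabetically by surname: Baptiste before Farouk.
Order: Moreau, Achebe, Baptiste, Farouk, Whitfield, Espinoza.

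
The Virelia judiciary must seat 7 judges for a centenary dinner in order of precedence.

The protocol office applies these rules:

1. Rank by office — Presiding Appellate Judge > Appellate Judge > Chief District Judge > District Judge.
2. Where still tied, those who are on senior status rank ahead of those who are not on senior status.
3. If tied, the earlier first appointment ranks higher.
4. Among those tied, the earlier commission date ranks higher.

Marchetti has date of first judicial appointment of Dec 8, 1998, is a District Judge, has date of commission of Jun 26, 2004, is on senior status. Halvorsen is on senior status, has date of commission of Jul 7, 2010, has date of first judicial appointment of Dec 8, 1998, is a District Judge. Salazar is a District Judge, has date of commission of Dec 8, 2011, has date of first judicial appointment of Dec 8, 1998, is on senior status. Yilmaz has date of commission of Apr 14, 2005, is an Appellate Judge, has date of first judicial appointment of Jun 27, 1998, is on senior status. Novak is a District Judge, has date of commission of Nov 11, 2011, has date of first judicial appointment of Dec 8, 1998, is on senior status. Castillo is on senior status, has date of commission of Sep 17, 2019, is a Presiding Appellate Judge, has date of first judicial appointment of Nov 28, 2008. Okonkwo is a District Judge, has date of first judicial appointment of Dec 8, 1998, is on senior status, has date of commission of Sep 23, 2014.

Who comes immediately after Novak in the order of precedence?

By office: Castillo (Presiding Appellate Judge); then Yilmaz (Appellate Judge); then Marchetti, Halvorsen, Novak, Salazar and Okonkwo (District Judge).
Marchetti, Halvorsen, Novak, Salazar and Okonkwo are each on senior status, so the next rule applies.
Marchetti, Halvorsen, Novak, Salazar and Okonkwo all have date of first judicial appointment Dec 8, 1998, so the next rule applies.
Among Marchetti, Halvorsen, Novak, Salazar and Okonkwo, by date of commission (earlier first): Marchetti (Jun 26, 2004) before Halvorsen (Jul 7, 2010) before Novak (Nov 11, 2011) before Salazar (Dec 8, 2011) before Okonkwo (Sep 23, 2014).
Order: Castillo, Yilmaz, Marchetti, Halvorsen, Novak, Salazar, Okonkwo.

Salazar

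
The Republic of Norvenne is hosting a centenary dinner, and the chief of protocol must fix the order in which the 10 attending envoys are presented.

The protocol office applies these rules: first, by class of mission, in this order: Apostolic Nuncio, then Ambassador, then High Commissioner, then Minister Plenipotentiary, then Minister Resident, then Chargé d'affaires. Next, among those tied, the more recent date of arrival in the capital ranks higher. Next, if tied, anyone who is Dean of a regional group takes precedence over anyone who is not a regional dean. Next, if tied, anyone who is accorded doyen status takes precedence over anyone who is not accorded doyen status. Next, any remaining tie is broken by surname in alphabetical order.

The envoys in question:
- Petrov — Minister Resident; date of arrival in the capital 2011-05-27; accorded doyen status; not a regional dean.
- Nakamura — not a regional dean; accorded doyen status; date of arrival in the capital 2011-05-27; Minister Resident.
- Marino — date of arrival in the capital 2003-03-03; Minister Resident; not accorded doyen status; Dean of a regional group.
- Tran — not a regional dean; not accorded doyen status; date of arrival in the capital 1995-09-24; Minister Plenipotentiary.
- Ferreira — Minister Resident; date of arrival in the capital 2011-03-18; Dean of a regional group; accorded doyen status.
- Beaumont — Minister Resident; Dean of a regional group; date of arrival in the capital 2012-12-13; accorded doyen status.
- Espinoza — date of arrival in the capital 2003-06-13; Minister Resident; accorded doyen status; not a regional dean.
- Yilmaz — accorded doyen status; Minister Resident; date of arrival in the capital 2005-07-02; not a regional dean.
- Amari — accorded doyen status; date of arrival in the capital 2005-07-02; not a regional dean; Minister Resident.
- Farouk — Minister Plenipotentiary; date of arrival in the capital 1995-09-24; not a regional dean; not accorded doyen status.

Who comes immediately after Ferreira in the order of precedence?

By class of mission: Farouk and Tran (Minister Plenipotentiary); then Beaumont, Nakamura, Petrov, Ferreira, Amari, Yilmaz, Espinoza and Marino (Minister Resident).
Farouk and Tran both have date of arrival in the capital 1995-09-24, so the next rule applies.
Farouk and Tran are each not a regional dean, so the next rule applies.
Farouk and Tran are each not accorded doyen status, so the next rule applies.
Among Farouk and Tran, alphabetically by surname: Farouk before Tran.
Among Beaumont, Nakamura, Petrov, Ferreira, Amari, Yilmaz, Espinoza and Marino, by date of arrival in the capital (later first): Beaumont (2012-12-13) before Nakamura and Petrov (2011-05-27) before Ferreira (2011-03-18) before Amari and Yilmaz (2005-07-02) before Espinoza (2003-06-13) before Marino (2003-03-03).
Nakamura and Petrov are each not a regional dean, so the next rule applies.
Nakamura and Petrov are each accorded doyen status, so the next rule applies.
Among Nakamura and Petrov, alphabetically by surname: Nakamura before Petrov.
Amari and Yilmaz are each not a regional dean, so the next rule applies.
Amari and Yilmaz are each accorded doyen status, so the next rule applies.
Among Amari and Yilmaz, alphabetically by surname: Amari before Yilmaz.
Order: Farouk, Tran, Beaumont, Nakamura, Petrov, Ferreira, Amari, Yilmaz, Espinoza, Marino.

Amari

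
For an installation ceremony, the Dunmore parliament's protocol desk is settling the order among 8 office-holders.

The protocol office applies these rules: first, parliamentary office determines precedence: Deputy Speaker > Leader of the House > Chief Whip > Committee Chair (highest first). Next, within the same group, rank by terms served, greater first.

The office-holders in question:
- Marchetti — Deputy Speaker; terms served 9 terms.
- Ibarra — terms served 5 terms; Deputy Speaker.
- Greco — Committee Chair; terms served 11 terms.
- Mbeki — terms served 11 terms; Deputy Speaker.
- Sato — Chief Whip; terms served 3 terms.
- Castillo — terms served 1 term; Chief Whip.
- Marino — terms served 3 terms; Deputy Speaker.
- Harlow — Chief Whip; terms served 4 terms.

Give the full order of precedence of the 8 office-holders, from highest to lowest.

By parliamentary office: Mbeki, Marchetti, Ibarra and Marino (Deputy Speaker); then Harlow, Sato and Castillo (Chief Whip); then Greco (Committee Chair).
Among Mbeki, Marchetti, Ibarra and Marino, by terms served (higher first): Mbeki (11 terms) before Marchetti (9 terms) before Ibarra (5 terms) before Marino (3 terms).
Among Harlow, Sato and Castillo, by terms served (higher first): Harlow (4 terms) before Sato (3 terms) before Castillo (1 term).
Full order: Mbeki, Marchetti, Ibarra, Marino, Harlow, Sato, Castillo, Greco.

Mbeki, Marchetti, Ibarra, Marino, Harlow, Sato, Castillo, Greco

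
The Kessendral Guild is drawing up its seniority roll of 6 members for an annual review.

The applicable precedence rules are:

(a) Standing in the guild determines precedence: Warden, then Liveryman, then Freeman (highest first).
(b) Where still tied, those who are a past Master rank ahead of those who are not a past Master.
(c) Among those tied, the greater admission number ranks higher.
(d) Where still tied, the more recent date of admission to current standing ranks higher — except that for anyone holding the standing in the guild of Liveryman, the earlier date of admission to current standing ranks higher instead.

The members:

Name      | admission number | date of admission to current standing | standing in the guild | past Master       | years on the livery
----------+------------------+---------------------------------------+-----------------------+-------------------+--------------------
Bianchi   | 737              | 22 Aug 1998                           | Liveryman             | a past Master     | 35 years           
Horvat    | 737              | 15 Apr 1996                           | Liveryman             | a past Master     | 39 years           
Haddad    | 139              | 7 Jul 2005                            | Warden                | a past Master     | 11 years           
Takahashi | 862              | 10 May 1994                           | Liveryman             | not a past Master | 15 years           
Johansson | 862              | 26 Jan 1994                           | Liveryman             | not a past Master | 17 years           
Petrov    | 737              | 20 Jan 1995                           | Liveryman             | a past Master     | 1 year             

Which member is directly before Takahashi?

By standing in the guild: Haddad (Warden); then Petrov, Horvat, Bianchi, Johansson and Takahashi (Liveryman).
Among Petrov, Horvat, Bianchi, Johansson and Takahashi, a past Master before not a past Master: Petrov, Horvat and Bianchi (a past Master) before Johansson and Takahashi (not a past Master).
Petrov, Horvat and Bianchi all have admission number 737, so the next rule applies.
Among Petrov, Horvat and Bianchi, by date of admission to current standing (earlier first) (reversed rule for this group): Petrov (20 Jan 1995) before Horvat (15 Apr 1996) before Bianchi (22 Aug 1998).
Johansson and Takahashi both have admission number 862, so the next rule applies.
Among Johansson and Takahashi, by date of admission to current standing (earlier first) (reversed rule for this group): Johansson (26 Jan 1994) before Takahashi (10 May 1994).
Order: Haddad, Petrov, Horvat, Bianchi, Johansson, Takahashi.

Johansson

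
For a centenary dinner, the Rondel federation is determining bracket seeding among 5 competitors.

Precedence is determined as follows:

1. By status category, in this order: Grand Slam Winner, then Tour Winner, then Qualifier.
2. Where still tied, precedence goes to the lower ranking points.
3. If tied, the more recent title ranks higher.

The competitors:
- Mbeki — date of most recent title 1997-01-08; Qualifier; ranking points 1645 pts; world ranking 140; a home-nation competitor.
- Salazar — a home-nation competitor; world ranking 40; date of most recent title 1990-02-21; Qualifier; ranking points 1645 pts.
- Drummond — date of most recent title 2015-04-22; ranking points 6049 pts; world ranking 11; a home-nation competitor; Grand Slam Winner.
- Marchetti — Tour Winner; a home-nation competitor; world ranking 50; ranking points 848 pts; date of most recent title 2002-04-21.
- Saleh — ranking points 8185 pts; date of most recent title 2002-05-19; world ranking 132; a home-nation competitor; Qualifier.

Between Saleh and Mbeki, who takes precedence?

Mbeki

By status category: Drummond (Grand Slam Winner); then Marchetti (Tour Winner); then Mbeki, Salazar and Saleh (Qualifier).
Among Mbeki, Salazar and Saleh, by ranking points (lower first): Mbeki and Salazar (1645 pts) before Saleh (8185 pts).
Among Mbeki and Salazar, by date of most recent title (later first): Mbeki (1997-01-08) before Salazar (1990-02-21).
So Mbeki takes precedence.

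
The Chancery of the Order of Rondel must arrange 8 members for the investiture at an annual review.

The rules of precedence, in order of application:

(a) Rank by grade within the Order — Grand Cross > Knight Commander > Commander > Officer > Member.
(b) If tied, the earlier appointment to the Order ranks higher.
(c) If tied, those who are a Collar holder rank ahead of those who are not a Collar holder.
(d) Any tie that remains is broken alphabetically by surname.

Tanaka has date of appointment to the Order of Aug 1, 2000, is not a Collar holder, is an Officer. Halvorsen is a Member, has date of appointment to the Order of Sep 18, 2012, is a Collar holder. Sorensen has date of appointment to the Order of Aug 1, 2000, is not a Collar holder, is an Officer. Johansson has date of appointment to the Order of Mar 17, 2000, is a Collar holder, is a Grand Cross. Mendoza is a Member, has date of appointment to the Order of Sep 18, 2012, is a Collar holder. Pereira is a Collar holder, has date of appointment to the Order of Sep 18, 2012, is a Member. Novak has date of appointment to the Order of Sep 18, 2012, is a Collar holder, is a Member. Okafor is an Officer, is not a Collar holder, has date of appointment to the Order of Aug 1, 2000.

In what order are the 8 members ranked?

Johansson, Okafor, Sorensen, Tanaka, Halvorsen, Mendoza, Novak, Pereira

By grade within the Order: Johansson (Grand Cross); then Okafor, Sorensen and Tanaka (Officer); then Halvorsen, Mendoza, Novak and Pereira (Member).
Okafor, Sorensen and Tanaka all have date of appointment to the Order Aug 1, 2000, so the next rule applies.
Okafor, Sorensen and Tanaka are each not a Collar holder, so the next rule applies.
Among Okafor, Sorensen and Tanaka, alphabetically by surname: Okafor before Sorensen before Tanaka.
Halvorsen, Mendoza, Novak and Pereira all have date of appointment to the Order Sep 18, 2012, so the next rule applies.
Halvorsen, Mendoza, Novak and Pereira are each a Collar holder, so the next rule applies.
Among Halvorsen, Mendoza, Novak and Pereira, alphabetically by surname: Halvorsen before Mendoza before Novak before Pereira.
Full order: Johansson, Okafor, Sorensen, Tanaka, Halvorsen, Mendoza, Novak, Pereira.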